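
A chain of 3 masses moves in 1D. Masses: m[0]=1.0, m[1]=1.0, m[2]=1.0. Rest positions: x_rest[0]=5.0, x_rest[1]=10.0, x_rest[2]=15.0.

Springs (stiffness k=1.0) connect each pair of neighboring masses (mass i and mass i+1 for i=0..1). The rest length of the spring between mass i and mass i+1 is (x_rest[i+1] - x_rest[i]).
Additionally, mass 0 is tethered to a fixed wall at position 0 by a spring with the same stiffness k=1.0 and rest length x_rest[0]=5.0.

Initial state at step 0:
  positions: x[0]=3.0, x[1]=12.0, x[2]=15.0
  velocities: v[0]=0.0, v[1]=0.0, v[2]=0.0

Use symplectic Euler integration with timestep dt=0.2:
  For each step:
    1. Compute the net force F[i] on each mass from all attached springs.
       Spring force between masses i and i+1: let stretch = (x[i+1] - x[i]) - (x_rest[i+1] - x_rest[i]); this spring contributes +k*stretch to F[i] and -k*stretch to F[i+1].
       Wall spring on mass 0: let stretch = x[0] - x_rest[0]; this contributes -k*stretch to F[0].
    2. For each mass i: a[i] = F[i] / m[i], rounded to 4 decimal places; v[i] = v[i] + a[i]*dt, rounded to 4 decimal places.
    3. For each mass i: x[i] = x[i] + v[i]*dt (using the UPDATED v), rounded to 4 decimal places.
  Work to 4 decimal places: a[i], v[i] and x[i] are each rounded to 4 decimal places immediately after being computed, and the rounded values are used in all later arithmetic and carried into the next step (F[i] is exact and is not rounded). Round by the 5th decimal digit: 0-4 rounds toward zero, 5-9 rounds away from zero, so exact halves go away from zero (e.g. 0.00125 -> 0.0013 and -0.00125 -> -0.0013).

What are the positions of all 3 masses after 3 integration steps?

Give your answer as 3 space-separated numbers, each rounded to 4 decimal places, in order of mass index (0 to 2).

Step 0: x=[3.0000 12.0000 15.0000] v=[0.0000 0.0000 0.0000]
Step 1: x=[3.2400 11.7600 15.0800] v=[1.2000 -1.2000 0.4000]
Step 2: x=[3.6912 11.3120 15.2272] v=[2.2560 -2.2400 0.7360]
Step 3: x=[4.2996 10.7158 15.4178] v=[3.0419 -2.9811 0.9530]

Answer: 4.2996 10.7158 15.4178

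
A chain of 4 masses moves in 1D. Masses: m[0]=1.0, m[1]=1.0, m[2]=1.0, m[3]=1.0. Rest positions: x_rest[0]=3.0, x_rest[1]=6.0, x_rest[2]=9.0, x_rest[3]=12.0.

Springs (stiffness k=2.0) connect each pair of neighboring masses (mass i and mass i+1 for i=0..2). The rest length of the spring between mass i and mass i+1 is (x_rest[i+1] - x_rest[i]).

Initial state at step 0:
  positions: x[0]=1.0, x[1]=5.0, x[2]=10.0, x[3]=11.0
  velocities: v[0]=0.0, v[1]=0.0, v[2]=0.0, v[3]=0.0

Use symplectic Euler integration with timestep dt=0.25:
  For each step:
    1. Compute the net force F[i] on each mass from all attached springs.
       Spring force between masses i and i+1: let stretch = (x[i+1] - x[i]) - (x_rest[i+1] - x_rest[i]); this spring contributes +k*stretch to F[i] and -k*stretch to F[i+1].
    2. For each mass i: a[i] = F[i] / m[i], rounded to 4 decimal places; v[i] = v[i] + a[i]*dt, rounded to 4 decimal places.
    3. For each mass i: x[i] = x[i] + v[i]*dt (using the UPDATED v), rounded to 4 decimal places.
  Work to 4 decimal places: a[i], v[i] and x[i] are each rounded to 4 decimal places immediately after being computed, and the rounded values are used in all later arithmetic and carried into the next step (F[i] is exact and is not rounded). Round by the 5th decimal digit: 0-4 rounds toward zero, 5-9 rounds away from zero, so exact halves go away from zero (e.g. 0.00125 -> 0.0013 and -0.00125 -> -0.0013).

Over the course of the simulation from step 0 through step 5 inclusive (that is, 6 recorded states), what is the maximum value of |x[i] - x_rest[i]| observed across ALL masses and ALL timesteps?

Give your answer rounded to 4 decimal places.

Step 0: x=[1.0000 5.0000 10.0000 11.0000] v=[0.0000 0.0000 0.0000 0.0000]
Step 1: x=[1.1250 5.1250 9.5000 11.2500] v=[0.5000 0.5000 -2.0000 1.0000]
Step 2: x=[1.3750 5.2969 8.6719 11.6563] v=[1.0000 0.6875 -3.3125 1.6250]
Step 3: x=[1.7403 5.4004 7.7950 12.0645] v=[1.4610 0.4141 -3.5078 1.6328]
Step 4: x=[2.1881 5.3457 7.1524 12.3140] v=[1.7911 -0.2187 -2.5704 0.9981]
Step 5: x=[2.6556 5.1222 6.9292 12.2933] v=[1.8699 -0.8942 -0.8930 -0.0827]
Max displacement = 2.0708

Answer: 2.0708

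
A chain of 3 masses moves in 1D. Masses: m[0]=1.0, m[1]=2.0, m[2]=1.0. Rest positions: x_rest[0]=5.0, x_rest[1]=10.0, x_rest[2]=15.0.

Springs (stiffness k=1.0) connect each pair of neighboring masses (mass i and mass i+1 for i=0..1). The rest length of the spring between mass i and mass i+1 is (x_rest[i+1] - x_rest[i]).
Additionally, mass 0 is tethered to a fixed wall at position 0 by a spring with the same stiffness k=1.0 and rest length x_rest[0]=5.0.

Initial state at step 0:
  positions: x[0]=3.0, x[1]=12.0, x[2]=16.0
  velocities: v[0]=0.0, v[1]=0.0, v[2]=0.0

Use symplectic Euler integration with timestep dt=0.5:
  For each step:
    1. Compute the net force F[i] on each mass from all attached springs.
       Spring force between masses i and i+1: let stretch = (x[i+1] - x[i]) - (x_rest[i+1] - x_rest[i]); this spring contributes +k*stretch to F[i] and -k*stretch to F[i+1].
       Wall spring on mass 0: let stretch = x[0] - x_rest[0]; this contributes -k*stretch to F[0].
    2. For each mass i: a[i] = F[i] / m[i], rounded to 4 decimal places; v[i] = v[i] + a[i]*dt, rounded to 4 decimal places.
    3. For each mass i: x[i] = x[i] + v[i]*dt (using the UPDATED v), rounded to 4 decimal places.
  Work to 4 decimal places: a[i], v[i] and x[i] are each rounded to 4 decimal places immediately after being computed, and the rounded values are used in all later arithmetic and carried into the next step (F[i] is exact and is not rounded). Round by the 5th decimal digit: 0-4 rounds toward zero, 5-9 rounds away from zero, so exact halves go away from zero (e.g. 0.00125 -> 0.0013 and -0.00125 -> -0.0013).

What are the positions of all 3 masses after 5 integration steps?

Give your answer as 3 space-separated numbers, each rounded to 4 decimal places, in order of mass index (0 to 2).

Step 0: x=[3.0000 12.0000 16.0000] v=[0.0000 0.0000 0.0000]
Step 1: x=[4.5000 11.3750 16.2500] v=[3.0000 -1.2500 0.5000]
Step 2: x=[6.5938 10.5000 16.5313] v=[4.1875 -1.7500 0.5625]
Step 3: x=[8.0157 9.8907 16.5548] v=[2.8437 -1.2187 0.0469]
Step 4: x=[7.9024 9.8800 16.1622] v=[-0.2267 -0.0214 -0.7852]
Step 5: x=[6.3079 10.4074 15.4491] v=[-3.1891 1.0548 -1.4263]

Answer: 6.3079 10.4074 15.4491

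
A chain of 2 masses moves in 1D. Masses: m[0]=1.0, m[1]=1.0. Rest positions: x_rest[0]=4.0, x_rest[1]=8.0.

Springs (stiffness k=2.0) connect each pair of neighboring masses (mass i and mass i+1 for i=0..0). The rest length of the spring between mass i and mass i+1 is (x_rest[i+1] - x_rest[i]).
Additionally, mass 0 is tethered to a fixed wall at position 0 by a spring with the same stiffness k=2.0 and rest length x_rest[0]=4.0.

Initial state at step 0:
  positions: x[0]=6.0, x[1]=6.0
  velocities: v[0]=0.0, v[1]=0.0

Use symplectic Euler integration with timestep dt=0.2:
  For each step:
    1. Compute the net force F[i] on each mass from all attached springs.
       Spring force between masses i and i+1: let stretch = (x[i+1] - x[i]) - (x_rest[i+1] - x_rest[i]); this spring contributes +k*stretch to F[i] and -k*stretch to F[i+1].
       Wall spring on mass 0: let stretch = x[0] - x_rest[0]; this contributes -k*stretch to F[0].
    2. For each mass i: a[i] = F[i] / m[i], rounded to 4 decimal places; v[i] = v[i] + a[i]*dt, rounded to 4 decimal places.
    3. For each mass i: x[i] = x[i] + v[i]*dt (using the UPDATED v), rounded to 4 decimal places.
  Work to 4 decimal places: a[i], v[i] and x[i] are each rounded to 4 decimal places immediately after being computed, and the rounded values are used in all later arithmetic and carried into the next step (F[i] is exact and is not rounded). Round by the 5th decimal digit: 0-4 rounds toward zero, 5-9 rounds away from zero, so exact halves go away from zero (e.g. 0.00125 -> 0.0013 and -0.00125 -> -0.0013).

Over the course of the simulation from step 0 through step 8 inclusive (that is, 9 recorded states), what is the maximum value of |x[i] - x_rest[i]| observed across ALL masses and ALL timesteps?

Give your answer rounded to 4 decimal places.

Answer: 2.5258

Derivation:
Step 0: x=[6.0000 6.0000] v=[0.0000 0.0000]
Step 1: x=[5.5200 6.3200] v=[-2.4000 1.6000]
Step 2: x=[4.6624 6.8960] v=[-4.2880 2.8800]
Step 3: x=[3.6105 7.6133] v=[-5.2595 3.5866]
Step 4: x=[2.5900 8.3304] v=[-5.1026 3.5855]
Step 5: x=[1.8215 8.9083] v=[-3.8424 2.8893]
Step 6: x=[1.4742 9.2392] v=[-1.7363 1.6546]
Step 7: x=[1.6302 9.2689] v=[0.7800 0.1486]
Step 8: x=[2.2669 9.0075] v=[3.1834 -1.3069]
Max displacement = 2.5258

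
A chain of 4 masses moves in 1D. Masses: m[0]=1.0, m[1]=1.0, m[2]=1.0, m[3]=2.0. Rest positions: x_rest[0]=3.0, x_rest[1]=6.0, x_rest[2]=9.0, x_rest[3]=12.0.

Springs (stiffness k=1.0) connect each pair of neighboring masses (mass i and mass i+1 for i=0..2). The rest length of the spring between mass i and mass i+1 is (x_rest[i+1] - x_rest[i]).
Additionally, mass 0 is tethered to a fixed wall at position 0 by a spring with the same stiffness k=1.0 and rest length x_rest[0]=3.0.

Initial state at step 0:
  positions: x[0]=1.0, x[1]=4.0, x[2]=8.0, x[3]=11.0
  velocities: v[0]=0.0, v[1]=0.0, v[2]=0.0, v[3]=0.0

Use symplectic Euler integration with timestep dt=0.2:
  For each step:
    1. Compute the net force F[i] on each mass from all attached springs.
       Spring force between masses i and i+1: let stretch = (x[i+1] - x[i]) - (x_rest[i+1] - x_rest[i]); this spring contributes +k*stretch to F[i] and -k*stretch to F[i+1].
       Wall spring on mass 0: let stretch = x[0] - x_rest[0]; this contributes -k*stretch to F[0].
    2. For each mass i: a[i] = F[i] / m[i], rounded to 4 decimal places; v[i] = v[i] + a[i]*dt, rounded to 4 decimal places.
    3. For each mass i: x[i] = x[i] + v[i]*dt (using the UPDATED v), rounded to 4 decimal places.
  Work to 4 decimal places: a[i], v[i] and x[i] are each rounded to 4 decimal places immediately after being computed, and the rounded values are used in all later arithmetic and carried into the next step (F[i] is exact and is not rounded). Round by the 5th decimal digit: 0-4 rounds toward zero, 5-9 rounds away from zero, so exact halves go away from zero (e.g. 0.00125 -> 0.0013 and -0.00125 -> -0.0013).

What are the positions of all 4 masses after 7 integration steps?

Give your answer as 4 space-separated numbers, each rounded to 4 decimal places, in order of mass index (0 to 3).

Answer: 2.6991 4.9427 7.3916 10.9210

Derivation:
Step 0: x=[1.0000 4.0000 8.0000 11.0000] v=[0.0000 0.0000 0.0000 0.0000]
Step 1: x=[1.0800 4.0400 7.9600 11.0000] v=[0.4000 0.2000 -0.2000 0.0000]
Step 2: x=[1.2352 4.1184 7.8848 10.9992] v=[0.7760 0.3920 -0.3760 -0.0040]
Step 3: x=[1.4563 4.2321 7.7835 10.9961] v=[1.1056 0.5686 -0.5064 -0.0154]
Step 4: x=[1.7302 4.3768 7.6687 10.9888] v=[1.3695 0.7237 -0.5742 -0.0367]
Step 5: x=[2.0408 4.5474 7.5550 10.9751] v=[1.5528 0.8528 -0.5686 -0.0687]
Step 6: x=[2.3700 4.7380 7.4578 10.9530] v=[1.6460 0.9530 -0.4861 -0.1107]
Step 7: x=[2.6991 4.9427 7.3916 10.9210] v=[1.6456 1.0234 -0.3310 -0.1602]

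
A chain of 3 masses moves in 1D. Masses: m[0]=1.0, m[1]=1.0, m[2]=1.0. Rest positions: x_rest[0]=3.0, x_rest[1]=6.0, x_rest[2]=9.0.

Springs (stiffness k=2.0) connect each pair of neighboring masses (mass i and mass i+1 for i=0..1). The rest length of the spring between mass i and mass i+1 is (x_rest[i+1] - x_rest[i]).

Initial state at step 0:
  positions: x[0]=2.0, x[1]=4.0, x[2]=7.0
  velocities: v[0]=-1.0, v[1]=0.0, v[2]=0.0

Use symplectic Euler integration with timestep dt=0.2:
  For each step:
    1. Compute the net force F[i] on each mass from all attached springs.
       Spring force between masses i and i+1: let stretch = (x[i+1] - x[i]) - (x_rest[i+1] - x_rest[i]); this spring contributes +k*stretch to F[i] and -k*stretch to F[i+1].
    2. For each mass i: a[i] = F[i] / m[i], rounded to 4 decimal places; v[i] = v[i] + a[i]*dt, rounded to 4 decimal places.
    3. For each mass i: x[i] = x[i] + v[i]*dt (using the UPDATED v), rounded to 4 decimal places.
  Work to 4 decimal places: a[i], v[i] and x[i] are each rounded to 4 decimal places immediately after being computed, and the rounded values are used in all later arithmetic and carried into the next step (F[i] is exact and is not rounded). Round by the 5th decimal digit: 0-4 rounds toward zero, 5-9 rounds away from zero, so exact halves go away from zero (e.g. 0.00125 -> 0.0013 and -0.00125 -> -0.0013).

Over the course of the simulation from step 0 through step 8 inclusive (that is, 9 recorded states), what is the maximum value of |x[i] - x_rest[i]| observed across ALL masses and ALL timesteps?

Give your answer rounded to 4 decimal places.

Step 0: x=[2.0000 4.0000 7.0000] v=[-1.0000 0.0000 0.0000]
Step 1: x=[1.7200 4.0800 7.0000] v=[-1.4000 0.4000 0.0000]
Step 2: x=[1.3888 4.2048 7.0064] v=[-1.6560 0.6240 0.0320]
Step 3: x=[1.0429 4.3284 7.0287] v=[-1.7296 0.6182 0.1114]
Step 4: x=[0.7198 4.4052 7.0750] v=[-1.6154 0.3841 0.2313]
Step 5: x=[0.4516 4.4008 7.1477] v=[-1.3412 -0.0221 0.3634]
Step 6: x=[0.2593 4.3002 7.2406] v=[-0.9615 -0.5030 0.4646]
Step 7: x=[0.1503 4.1116 7.3383] v=[-0.5451 -0.9432 0.4884]
Step 8: x=[0.1182 3.8642 7.4178] v=[-0.1606 -1.2370 0.3977]
Max displacement = 2.8818

Answer: 2.8818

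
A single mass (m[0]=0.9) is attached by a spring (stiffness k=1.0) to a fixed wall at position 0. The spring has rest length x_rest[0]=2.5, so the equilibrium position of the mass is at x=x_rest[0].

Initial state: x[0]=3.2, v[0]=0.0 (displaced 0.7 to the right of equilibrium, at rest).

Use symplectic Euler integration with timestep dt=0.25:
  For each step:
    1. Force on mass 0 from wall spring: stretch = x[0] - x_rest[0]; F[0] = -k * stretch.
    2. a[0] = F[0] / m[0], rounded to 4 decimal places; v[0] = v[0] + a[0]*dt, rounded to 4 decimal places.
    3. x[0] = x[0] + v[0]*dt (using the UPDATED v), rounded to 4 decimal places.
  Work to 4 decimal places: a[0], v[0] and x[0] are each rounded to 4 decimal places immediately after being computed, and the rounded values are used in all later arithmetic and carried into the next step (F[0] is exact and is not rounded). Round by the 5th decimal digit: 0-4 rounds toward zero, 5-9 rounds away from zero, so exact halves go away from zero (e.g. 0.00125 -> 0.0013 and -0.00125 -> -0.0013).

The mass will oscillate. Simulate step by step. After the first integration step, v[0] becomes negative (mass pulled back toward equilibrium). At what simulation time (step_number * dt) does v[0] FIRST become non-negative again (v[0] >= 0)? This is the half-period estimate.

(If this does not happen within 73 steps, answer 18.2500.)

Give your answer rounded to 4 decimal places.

Answer: 3.0000

Derivation:
Step 0: x=[3.2000] v=[0.0000]
Step 1: x=[3.1514] v=[-0.1945]
Step 2: x=[3.0575] v=[-0.3755]
Step 3: x=[2.9249] v=[-0.5304]
Step 4: x=[2.7628] v=[-0.6484]
Step 5: x=[2.5825] v=[-0.7214]
Step 6: x=[2.3964] v=[-0.7443]
Step 7: x=[2.2175] v=[-0.7155]
Step 8: x=[2.0583] v=[-0.6370]
Step 9: x=[1.9297] v=[-0.5143]
Step 10: x=[1.8407] v=[-0.3559]
Step 11: x=[1.7975] v=[-0.1728]
Step 12: x=[1.8031] v=[0.0224]
First v>=0 after going negative at step 12, time=3.0000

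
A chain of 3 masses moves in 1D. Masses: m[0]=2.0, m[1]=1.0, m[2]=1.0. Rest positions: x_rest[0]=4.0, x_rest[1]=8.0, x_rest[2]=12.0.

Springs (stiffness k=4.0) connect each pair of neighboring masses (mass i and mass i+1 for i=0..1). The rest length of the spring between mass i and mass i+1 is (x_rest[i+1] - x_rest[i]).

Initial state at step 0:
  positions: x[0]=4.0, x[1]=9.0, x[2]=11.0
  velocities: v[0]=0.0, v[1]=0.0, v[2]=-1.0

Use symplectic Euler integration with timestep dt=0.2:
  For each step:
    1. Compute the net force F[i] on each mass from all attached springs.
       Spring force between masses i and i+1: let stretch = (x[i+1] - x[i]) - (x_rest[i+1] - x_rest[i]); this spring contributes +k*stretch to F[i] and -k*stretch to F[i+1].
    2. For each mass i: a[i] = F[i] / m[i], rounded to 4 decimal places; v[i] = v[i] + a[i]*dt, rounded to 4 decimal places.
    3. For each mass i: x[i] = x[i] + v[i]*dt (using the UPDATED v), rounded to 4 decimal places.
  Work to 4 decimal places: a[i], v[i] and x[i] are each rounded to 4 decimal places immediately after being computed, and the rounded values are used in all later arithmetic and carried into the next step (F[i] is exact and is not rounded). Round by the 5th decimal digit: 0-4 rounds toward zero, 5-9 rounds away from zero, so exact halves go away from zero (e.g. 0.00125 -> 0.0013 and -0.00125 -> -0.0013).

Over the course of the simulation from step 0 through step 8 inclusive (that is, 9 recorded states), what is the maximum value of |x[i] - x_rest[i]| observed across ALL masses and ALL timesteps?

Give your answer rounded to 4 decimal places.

Step 0: x=[4.0000 9.0000 11.0000] v=[0.0000 0.0000 -1.0000]
Step 1: x=[4.0800 8.5200 11.1200] v=[0.4000 -2.4000 0.6000]
Step 2: x=[4.1952 7.7456 11.4640] v=[0.5760 -3.8720 1.7200]
Step 3: x=[4.2744 6.9981 11.8531] v=[0.3962 -3.7376 1.9453]
Step 4: x=[4.2515 6.5916 12.1054] v=[-0.1143 -2.0326 1.2613]
Step 5: x=[4.0958 6.6929 12.1155] v=[-0.7783 0.5064 0.0503]
Step 6: x=[3.8279 7.2463 11.8979] v=[-1.3395 2.7668 -1.0878]
Step 7: x=[3.5135 7.9970 11.5761] v=[-1.5721 3.7534 -1.6091]
Step 8: x=[3.2378 8.6030 11.3216] v=[-1.3787 3.0299 -1.2724]
Max displacement = 1.4084

Answer: 1.4084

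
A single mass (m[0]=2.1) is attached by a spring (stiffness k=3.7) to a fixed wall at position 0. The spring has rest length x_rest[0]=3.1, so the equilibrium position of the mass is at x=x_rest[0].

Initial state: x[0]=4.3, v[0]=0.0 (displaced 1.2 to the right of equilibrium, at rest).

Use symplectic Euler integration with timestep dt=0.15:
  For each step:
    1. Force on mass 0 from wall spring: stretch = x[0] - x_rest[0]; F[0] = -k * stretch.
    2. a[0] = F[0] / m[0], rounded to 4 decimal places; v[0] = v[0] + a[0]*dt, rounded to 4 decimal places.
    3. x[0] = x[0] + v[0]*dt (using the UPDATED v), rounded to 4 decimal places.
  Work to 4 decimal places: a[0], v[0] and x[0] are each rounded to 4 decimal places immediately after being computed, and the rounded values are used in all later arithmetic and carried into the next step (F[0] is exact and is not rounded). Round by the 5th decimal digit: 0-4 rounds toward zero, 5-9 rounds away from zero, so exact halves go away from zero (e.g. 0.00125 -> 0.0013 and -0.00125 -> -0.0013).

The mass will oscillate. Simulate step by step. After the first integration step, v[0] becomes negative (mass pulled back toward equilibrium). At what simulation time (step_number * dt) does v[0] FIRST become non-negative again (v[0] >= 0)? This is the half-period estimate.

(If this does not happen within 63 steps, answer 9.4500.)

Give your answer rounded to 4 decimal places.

Answer: 2.4000

Derivation:
Step 0: x=[4.3000] v=[0.0000]
Step 1: x=[4.2524] v=[-0.3171]
Step 2: x=[4.1591] v=[-0.6217]
Step 3: x=[4.0239] v=[-0.9016]
Step 4: x=[3.8520] v=[-1.1458]
Step 5: x=[3.6503] v=[-1.3446]
Step 6: x=[3.4268] v=[-1.4900]
Step 7: x=[3.1903] v=[-1.5764]
Step 8: x=[2.9503] v=[-1.6003]
Step 9: x=[2.7162] v=[-1.5607]
Step 10: x=[2.4973] v=[-1.4593]
Step 11: x=[2.3023] v=[-1.3000]
Step 12: x=[2.1389] v=[-1.0892]
Step 13: x=[2.0136] v=[-0.8352]
Step 14: x=[1.9314] v=[-0.5481]
Step 15: x=[1.8955] v=[-0.2393]
Step 16: x=[1.9074] v=[0.0790]
First v>=0 after going negative at step 16, time=2.4000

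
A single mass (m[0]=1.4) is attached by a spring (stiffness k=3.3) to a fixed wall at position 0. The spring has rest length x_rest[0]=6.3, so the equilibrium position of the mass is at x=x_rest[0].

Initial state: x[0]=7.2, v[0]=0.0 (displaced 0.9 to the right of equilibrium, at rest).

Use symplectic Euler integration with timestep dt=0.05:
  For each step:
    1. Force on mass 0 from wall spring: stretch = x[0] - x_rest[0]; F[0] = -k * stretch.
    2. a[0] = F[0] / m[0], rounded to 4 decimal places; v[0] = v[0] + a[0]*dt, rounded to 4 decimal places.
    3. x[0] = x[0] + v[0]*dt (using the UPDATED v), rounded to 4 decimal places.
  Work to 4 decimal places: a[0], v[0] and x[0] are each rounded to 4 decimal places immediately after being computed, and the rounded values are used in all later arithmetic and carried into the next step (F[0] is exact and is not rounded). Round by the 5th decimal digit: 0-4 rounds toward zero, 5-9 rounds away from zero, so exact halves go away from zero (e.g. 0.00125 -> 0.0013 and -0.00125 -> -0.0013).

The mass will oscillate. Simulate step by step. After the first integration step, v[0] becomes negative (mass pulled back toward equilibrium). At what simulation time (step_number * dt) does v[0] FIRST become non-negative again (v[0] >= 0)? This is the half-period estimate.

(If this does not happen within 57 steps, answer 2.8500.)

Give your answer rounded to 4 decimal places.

Step 0: x=[7.2000] v=[0.0000]
Step 1: x=[7.1947] v=[-0.1061]
Step 2: x=[7.1841] v=[-0.2115]
Step 3: x=[7.1683] v=[-0.3157]
Step 4: x=[7.1474] v=[-0.4180]
Step 5: x=[7.1215] v=[-0.5179]
Step 6: x=[7.0908] v=[-0.6147]
Step 7: x=[7.0554] v=[-0.7079]
Step 8: x=[7.0156] v=[-0.7969]
Step 9: x=[6.9715] v=[-0.8812]
Step 10: x=[6.9235] v=[-0.9603]
Step 11: x=[6.8718] v=[-1.0338]
Step 12: x=[6.8167] v=[-1.1012]
Step 13: x=[6.7586] v=[-1.1621]
Step 14: x=[6.6978] v=[-1.2162]
Step 15: x=[6.6346] v=[-1.2631]
Step 16: x=[6.5695] v=[-1.3025]
Step 17: x=[6.5028] v=[-1.3343]
Step 18: x=[6.4349] v=[-1.3582]
Step 19: x=[6.3662] v=[-1.3741]
Step 20: x=[6.2971] v=[-1.3819]
Step 21: x=[6.2280] v=[-1.3816]
Step 22: x=[6.1593] v=[-1.3731]
Step 23: x=[6.0915] v=[-1.3565]
Step 24: x=[6.0249] v=[-1.3319]
Step 25: x=[5.9599] v=[-1.2995]
Step 26: x=[5.8969] v=[-1.2594]
Step 27: x=[5.8363] v=[-1.2119]
Step 28: x=[5.7784] v=[-1.1573]
Step 29: x=[5.7236] v=[-1.0958]
Step 30: x=[5.6722] v=[-1.0279]
Step 31: x=[5.6245] v=[-0.9539]
Step 32: x=[5.5808] v=[-0.8743]
Step 33: x=[5.5413] v=[-0.7895]
Step 34: x=[5.5063] v=[-0.7001]
Step 35: x=[5.4760] v=[-0.6066]
Step 36: x=[5.4505] v=[-0.5095]
Step 37: x=[5.4300] v=[-0.4094]
Step 38: x=[5.4147] v=[-0.3069]
Step 39: x=[5.4046] v=[-0.2026]
Step 40: x=[5.3997] v=[-0.0971]
Step 41: x=[5.4002] v=[0.0090]
First v>=0 after going negative at step 41, time=2.0500

Answer: 2.0500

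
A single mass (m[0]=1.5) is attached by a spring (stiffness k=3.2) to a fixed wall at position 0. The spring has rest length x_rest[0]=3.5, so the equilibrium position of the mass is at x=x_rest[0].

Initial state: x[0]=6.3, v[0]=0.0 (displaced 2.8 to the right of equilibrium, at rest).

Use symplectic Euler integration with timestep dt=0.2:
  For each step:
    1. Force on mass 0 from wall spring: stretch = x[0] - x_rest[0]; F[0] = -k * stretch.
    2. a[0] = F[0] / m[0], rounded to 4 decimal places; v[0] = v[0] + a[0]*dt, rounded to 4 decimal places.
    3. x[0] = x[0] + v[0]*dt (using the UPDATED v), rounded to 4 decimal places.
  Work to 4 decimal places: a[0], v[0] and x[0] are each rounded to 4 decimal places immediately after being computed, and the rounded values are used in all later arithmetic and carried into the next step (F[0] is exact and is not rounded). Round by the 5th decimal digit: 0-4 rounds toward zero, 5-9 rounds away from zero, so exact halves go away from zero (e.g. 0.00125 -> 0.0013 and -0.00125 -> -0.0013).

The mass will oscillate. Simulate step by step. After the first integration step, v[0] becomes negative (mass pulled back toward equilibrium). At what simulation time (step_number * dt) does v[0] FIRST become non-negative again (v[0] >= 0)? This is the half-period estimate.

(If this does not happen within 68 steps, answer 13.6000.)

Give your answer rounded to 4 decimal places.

Step 0: x=[6.3000] v=[0.0000]
Step 1: x=[6.0611] v=[-1.1947]
Step 2: x=[5.6036] v=[-2.2874]
Step 3: x=[4.9666] v=[-3.1849]
Step 4: x=[4.2045] v=[-3.8106]
Step 5: x=[3.3823] v=[-4.1112]
Step 6: x=[2.5701] v=[-4.0610]
Step 7: x=[1.8373] v=[-3.6642]
Step 8: x=[1.2463] v=[-2.9548]
Step 9: x=[0.8477] v=[-1.9932]
Step 10: x=[0.6754] v=[-0.8616]
Step 11: x=[0.7441] v=[0.3436]
First v>=0 after going negative at step 11, time=2.2000

Answer: 2.2000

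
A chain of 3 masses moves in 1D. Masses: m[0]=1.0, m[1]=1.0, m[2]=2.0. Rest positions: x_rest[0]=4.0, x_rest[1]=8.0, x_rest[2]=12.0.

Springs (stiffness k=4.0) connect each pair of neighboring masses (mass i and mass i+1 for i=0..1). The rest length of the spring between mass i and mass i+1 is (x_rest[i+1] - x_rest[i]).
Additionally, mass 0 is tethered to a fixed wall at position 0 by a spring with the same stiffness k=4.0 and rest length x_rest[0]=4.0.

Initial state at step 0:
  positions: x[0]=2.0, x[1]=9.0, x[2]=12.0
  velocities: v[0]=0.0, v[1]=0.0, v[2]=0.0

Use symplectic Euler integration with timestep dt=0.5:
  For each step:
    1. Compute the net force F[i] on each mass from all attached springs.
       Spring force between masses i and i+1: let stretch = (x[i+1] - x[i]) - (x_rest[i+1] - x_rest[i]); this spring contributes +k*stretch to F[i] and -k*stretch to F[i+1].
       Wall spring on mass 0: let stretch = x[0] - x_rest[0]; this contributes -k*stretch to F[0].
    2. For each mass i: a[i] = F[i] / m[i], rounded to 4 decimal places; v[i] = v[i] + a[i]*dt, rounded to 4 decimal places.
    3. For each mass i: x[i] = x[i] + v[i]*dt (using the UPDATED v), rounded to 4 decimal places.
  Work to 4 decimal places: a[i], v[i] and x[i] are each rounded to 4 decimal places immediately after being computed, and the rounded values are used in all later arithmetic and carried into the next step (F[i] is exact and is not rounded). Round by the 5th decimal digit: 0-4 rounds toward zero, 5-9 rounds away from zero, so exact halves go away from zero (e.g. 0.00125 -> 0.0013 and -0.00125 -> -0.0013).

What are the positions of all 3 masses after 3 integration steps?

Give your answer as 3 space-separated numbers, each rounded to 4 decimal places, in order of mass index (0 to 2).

Answer: 3.5000 9.2500 11.6250

Derivation:
Step 0: x=[2.0000 9.0000 12.0000] v=[0.0000 0.0000 0.0000]
Step 1: x=[7.0000 5.0000 12.5000] v=[10.0000 -8.0000 1.0000]
Step 2: x=[3.0000 10.5000 11.2500] v=[-8.0000 11.0000 -2.5000]
Step 3: x=[3.5000 9.2500 11.6250] v=[1.0000 -2.5000 0.7500]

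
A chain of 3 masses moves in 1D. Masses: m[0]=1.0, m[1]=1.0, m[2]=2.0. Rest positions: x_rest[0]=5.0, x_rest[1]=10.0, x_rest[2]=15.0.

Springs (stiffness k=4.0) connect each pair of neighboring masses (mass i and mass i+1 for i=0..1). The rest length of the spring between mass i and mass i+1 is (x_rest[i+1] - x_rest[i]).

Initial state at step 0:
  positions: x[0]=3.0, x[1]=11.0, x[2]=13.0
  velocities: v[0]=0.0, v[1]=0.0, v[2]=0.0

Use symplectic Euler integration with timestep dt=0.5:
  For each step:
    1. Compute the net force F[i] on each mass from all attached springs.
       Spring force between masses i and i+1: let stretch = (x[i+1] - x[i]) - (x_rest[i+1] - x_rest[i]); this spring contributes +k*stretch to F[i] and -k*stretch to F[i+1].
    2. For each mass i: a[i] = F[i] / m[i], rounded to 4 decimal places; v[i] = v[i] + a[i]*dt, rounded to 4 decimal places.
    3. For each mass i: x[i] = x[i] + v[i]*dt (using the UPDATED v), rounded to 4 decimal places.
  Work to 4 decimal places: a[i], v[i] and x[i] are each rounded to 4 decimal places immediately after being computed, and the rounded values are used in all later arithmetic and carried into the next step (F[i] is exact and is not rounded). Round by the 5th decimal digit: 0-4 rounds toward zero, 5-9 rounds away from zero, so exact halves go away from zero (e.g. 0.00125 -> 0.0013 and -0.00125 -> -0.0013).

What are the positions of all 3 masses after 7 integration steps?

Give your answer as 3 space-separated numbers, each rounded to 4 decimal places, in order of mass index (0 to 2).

Step 0: x=[3.0000 11.0000 13.0000] v=[0.0000 0.0000 0.0000]
Step 1: x=[6.0000 5.0000 14.5000] v=[6.0000 -12.0000 3.0000]
Step 2: x=[3.0000 9.5000 13.7500] v=[-6.0000 9.0000 -1.5000]
Step 3: x=[1.5000 11.7500 13.3750] v=[-3.0000 4.5000 -0.7500]
Step 4: x=[5.2500 5.3750 14.6875] v=[7.5000 -12.7500 2.6250]
Step 5: x=[4.1250 8.1875 13.8438] v=[-2.2500 5.6250 -1.6875]
Step 6: x=[2.0625 12.5938 12.6719] v=[-4.1250 8.8126 -2.3438]
Step 7: x=[5.5313 6.5469 13.9610] v=[6.9376 -12.0938 2.5781]

Answer: 5.5313 6.5469 13.9610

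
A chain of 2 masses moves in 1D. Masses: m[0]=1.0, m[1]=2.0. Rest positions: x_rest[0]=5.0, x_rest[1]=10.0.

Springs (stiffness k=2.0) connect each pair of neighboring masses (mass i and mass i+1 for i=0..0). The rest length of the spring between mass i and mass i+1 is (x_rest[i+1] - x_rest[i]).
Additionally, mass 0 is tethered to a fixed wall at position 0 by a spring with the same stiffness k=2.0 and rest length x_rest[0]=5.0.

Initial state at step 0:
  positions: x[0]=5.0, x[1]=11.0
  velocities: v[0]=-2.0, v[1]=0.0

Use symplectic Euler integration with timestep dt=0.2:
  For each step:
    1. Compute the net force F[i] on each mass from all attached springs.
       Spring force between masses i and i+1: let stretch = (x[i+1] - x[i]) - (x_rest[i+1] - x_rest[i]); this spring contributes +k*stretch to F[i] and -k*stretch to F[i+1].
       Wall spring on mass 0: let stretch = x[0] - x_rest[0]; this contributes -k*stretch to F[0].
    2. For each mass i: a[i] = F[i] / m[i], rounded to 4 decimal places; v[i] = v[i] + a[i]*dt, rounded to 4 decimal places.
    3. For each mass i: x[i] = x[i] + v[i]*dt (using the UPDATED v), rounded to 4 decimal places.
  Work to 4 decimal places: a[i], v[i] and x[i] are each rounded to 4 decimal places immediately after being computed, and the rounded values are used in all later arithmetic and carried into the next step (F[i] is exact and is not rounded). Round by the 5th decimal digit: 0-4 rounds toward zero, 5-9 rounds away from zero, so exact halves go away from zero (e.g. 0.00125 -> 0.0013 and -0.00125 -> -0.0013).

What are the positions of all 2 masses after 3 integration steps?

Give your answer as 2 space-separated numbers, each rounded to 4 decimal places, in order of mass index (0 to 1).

Step 0: x=[5.0000 11.0000] v=[-2.0000 0.0000]
Step 1: x=[4.6800 10.9600] v=[-1.6000 -0.2000]
Step 2: x=[4.4880 10.8688] v=[-0.9600 -0.4560]
Step 3: x=[4.4474 10.7224] v=[-0.2029 -0.7322]

Answer: 4.4474 10.7224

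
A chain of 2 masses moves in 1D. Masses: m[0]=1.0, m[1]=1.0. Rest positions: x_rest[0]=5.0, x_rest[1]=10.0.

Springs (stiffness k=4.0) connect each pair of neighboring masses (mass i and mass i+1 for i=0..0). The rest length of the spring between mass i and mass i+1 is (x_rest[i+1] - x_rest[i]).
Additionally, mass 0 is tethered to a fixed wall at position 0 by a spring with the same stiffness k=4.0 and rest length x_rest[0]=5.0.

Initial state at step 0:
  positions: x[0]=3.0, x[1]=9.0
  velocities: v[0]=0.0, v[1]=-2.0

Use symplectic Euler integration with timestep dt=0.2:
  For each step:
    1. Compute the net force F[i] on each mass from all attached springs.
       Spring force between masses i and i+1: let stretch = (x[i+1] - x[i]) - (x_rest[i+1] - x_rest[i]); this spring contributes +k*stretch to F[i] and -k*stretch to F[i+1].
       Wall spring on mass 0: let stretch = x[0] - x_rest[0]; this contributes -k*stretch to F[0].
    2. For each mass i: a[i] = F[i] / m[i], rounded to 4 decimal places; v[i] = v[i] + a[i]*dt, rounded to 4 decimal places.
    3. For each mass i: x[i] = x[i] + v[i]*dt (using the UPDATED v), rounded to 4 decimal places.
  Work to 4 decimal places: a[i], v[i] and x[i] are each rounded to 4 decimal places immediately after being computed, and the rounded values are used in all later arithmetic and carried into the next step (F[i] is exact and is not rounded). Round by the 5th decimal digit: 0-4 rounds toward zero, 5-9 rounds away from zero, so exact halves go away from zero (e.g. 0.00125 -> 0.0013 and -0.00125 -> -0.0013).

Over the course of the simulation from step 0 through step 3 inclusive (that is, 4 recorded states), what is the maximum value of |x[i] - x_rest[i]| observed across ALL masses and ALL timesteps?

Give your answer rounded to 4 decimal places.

Step 0: x=[3.0000 9.0000] v=[0.0000 -2.0000]
Step 1: x=[3.4800 8.4400] v=[2.4000 -2.8000]
Step 2: x=[4.1968 7.8864] v=[3.5840 -2.7680]
Step 3: x=[4.8324 7.5425] v=[3.1782 -1.7197]
Max displacement = 2.4575

Answer: 2.4575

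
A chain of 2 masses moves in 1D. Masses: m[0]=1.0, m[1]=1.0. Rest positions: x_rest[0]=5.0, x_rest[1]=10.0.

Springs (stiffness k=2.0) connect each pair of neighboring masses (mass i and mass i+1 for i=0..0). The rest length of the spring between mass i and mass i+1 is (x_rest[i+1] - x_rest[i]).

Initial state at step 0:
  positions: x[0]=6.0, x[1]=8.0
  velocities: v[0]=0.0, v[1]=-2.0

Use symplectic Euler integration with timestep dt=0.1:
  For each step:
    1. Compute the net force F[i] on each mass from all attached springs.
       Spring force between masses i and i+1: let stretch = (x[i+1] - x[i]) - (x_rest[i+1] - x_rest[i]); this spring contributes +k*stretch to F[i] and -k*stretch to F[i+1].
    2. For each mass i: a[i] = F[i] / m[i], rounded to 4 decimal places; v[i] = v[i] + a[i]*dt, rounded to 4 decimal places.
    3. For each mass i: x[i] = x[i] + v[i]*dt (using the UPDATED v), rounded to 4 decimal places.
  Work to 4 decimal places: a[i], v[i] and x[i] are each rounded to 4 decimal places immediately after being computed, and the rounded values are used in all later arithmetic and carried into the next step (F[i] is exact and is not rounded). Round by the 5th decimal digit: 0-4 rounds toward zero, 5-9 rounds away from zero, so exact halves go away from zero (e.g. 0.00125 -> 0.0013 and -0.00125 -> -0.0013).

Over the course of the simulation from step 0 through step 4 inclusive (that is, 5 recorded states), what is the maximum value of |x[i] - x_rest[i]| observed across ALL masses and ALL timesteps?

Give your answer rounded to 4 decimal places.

Step 0: x=[6.0000 8.0000] v=[0.0000 -2.0000]
Step 1: x=[5.9400 7.8600] v=[-0.6000 -1.4000]
Step 2: x=[5.8184 7.7816] v=[-1.2160 -0.7840]
Step 3: x=[5.6361 7.7639] v=[-1.8234 -0.1766]
Step 4: x=[5.3963 7.8037] v=[-2.3978 0.3978]
Max displacement = 2.2361

Answer: 2.2361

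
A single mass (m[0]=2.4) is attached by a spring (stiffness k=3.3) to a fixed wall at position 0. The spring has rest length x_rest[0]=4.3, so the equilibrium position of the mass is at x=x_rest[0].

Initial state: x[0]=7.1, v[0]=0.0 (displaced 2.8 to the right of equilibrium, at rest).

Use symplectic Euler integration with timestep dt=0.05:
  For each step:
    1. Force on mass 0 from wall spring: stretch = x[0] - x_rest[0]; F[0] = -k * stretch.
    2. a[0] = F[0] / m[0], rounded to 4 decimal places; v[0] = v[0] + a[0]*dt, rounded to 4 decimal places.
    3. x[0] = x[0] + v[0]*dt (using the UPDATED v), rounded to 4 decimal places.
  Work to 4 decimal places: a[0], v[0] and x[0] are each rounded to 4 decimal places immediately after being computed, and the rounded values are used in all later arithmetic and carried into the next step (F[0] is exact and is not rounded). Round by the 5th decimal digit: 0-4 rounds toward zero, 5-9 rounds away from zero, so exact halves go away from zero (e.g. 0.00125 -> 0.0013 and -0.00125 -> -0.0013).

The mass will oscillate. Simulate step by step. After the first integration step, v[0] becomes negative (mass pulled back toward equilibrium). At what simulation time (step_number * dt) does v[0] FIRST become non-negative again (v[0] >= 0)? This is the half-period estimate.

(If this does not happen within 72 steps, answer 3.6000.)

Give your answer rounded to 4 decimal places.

Step 0: x=[7.1000] v=[0.0000]
Step 1: x=[7.0904] v=[-0.1925]
Step 2: x=[7.0712] v=[-0.3843]
Step 3: x=[7.0425] v=[-0.5748]
Step 4: x=[7.0043] v=[-0.7633]
Step 5: x=[6.9568] v=[-0.9492]
Step 6: x=[6.9002] v=[-1.1319]
Step 7: x=[6.8347] v=[-1.3107]
Step 8: x=[6.7605] v=[-1.4850]
Step 9: x=[6.6778] v=[-1.6542]
Step 10: x=[6.5869] v=[-1.8177]
Step 11: x=[6.4882] v=[-1.9749]
Step 12: x=[6.3819] v=[-2.1253]
Step 13: x=[6.2685] v=[-2.2684]
Step 14: x=[6.1483] v=[-2.4037]
Step 15: x=[6.0218] v=[-2.5308]
Step 16: x=[5.8893] v=[-2.6492]
Step 17: x=[5.7514] v=[-2.7585]
Step 18: x=[5.6085] v=[-2.8583]
Step 19: x=[5.4611] v=[-2.9483]
Step 20: x=[5.3097] v=[-3.0281]
Step 21: x=[5.1548] v=[-3.0975]
Step 22: x=[4.9970] v=[-3.1563]
Step 23: x=[4.8368] v=[-3.2042]
Step 24: x=[4.6747] v=[-3.2411]
Step 25: x=[4.5114] v=[-3.2669]
Step 26: x=[4.3473] v=[-3.2814]
Step 27: x=[4.1831] v=[-3.2847]
Step 28: x=[4.0193] v=[-3.2767]
Step 29: x=[3.8564] v=[-3.2574]
Step 30: x=[3.6951] v=[-3.2269]
Step 31: x=[3.5358] v=[-3.1853]
Step 32: x=[3.3792] v=[-3.1328]
Step 33: x=[3.2257] v=[-3.0695]
Step 34: x=[3.0759] v=[-2.9956]
Step 35: x=[2.9303] v=[-2.9114]
Step 36: x=[2.7894] v=[-2.8172]
Step 37: x=[2.6537] v=[-2.7133]
Step 38: x=[2.5237] v=[-2.6001]
Step 39: x=[2.3998] v=[-2.4780]
Step 40: x=[2.2824] v=[-2.3474]
Step 41: x=[2.1720] v=[-2.2087]
Step 42: x=[2.0689] v=[-2.0624]
Step 43: x=[1.9735] v=[-1.9090]
Step 44: x=[1.8860] v=[-1.7491]
Step 45: x=[1.8068] v=[-1.5831]
Step 46: x=[1.7362] v=[-1.4117]
Step 47: x=[1.6744] v=[-1.2354]
Step 48: x=[1.6217] v=[-1.0549]
Step 49: x=[1.5782] v=[-0.8708]
Step 50: x=[1.5440] v=[-0.6837]
Step 51: x=[1.5193] v=[-0.4942]
Step 52: x=[1.5042] v=[-0.3030]
Step 53: x=[1.4987] v=[-0.1108]
Step 54: x=[1.5028] v=[0.0818]
First v>=0 after going negative at step 54, time=2.7000

Answer: 2.7000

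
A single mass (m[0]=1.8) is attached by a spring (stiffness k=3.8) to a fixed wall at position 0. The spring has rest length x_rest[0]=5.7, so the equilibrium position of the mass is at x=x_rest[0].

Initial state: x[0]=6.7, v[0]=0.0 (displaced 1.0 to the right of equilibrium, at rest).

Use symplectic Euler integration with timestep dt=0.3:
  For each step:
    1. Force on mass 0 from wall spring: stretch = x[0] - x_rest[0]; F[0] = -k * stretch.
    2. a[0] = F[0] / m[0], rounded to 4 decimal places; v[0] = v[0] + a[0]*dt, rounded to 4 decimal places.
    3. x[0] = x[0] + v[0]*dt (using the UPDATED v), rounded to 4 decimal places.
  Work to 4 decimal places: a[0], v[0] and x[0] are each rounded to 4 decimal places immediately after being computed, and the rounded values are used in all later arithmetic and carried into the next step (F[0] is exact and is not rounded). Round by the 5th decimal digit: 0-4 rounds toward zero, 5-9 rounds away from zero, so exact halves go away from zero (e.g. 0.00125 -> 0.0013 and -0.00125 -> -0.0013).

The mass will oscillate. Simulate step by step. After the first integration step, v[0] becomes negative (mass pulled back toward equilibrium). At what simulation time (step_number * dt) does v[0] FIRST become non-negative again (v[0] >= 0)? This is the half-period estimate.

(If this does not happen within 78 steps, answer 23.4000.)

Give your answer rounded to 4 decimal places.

Answer: 2.4000

Derivation:
Step 0: x=[6.7000] v=[0.0000]
Step 1: x=[6.5100] v=[-0.6333]
Step 2: x=[6.1661] v=[-1.1463]
Step 3: x=[5.7337] v=[-1.4415]
Step 4: x=[5.2949] v=[-1.4628]
Step 5: x=[4.9330] v=[-1.2062]
Step 6: x=[4.7169] v=[-0.7204]
Step 7: x=[4.6876] v=[-0.0978]
Step 8: x=[4.8506] v=[0.5434]
First v>=0 after going negative at step 8, time=2.4000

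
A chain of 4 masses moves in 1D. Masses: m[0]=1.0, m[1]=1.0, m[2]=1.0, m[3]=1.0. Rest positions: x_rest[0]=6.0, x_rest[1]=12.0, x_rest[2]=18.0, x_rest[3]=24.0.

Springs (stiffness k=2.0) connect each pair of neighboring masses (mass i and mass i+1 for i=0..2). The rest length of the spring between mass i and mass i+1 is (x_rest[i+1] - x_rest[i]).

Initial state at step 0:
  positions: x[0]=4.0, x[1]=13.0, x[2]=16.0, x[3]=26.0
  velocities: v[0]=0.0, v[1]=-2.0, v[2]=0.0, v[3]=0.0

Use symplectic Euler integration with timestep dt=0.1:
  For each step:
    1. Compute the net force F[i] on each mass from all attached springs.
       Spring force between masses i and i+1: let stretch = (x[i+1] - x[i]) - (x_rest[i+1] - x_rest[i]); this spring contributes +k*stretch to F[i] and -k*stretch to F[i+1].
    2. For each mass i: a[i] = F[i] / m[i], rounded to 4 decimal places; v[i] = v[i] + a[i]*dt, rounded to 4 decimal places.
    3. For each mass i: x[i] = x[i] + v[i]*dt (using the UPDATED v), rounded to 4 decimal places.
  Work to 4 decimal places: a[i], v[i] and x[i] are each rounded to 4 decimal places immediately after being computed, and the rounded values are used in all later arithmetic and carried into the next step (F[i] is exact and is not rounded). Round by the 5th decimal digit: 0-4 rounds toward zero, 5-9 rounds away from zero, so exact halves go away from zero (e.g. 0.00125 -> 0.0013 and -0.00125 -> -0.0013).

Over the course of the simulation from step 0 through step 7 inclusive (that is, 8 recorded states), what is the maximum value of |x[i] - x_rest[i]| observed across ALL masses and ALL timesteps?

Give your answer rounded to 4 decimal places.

Step 0: x=[4.0000 13.0000 16.0000 26.0000] v=[0.0000 -2.0000 0.0000 0.0000]
Step 1: x=[4.0600 12.6800 16.1400 25.9200] v=[0.6000 -3.2000 1.4000 -0.8000]
Step 2: x=[4.1724 12.2568 16.4064 25.7644] v=[1.1240 -4.2320 2.6640 -1.5560]
Step 3: x=[4.3265 11.7549 16.7770 25.5416] v=[1.5409 -5.0190 3.7057 -2.2276]
Step 4: x=[4.5092 11.2049 17.2224 25.2636] v=[1.8266 -5.5003 4.4542 -2.7805]
Step 5: x=[4.7058 10.6413 17.7083 24.9447] v=[1.9657 -5.6359 4.8589 -3.1887]
Step 6: x=[4.9011 10.1003 18.1976 24.6011] v=[1.9528 -5.4096 4.8928 -3.4360]
Step 7: x=[5.0804 9.6173 18.6530 24.2494] v=[1.7926 -4.8300 4.5540 -3.5167]
Max displacement = 2.3827

Answer: 2.3827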